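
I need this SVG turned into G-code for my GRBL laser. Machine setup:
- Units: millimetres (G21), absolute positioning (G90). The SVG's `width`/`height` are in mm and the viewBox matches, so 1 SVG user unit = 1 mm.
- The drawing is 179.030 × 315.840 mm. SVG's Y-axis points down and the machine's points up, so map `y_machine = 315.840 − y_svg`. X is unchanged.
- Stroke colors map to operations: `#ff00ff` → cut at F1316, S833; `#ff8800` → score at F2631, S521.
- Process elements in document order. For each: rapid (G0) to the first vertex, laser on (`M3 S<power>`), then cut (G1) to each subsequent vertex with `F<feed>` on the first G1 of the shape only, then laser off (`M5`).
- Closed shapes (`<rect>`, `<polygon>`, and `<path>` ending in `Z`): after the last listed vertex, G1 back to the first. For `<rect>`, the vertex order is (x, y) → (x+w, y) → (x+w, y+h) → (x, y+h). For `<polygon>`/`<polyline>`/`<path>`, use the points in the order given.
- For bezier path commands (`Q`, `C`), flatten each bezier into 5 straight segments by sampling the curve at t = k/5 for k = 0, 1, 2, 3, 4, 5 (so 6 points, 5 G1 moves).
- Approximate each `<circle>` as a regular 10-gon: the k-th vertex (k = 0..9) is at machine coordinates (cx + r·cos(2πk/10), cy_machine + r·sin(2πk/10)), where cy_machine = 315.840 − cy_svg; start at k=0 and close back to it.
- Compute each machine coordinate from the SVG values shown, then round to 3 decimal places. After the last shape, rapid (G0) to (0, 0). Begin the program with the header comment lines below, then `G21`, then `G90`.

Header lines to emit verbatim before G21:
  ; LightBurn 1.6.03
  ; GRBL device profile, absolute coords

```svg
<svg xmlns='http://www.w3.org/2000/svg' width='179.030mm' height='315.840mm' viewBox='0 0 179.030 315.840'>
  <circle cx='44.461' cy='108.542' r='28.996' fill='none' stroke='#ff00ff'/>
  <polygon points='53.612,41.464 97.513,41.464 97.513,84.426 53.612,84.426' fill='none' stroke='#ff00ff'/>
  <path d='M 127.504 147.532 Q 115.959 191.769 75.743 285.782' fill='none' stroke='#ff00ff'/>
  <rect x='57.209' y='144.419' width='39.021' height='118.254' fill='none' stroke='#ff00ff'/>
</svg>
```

; LightBurn 1.6.03
; GRBL device profile, absolute coords
G21
G90
G0 X73.457 Y207.298
M3 S833
G1 X67.919 Y224.341 F1316
G1 X53.421 Y234.875
G1 X35.501 Y234.875
G1 X21.003 Y224.341
G1 X15.465 Y207.298
G1 X21.003 Y190.255
G1 X35.501 Y179.721
G1 X53.421 Y179.721
G1 X67.919 Y190.255
G1 X73.457 Y207.298
M5
G0 X53.612 Y274.376
M3 S833
G1 X97.513 Y274.376 F1316
G1 X97.513 Y231.414
G1 X53.612 Y231.414
G1 X53.612 Y274.376
M5
G0 X127.504 Y168.308
M3 S833
G1 X121.739 Y148.622 F1316
G1 X113.681 Y124.954
G1 X103.328 Y97.304
G1 X90.683 Y65.672
G1 X75.743 Y30.058
M5
G0 X57.209 Y171.421
M3 S833
G1 X96.230 Y171.421 F1316
G1 X96.230 Y53.167
G1 X57.209 Y53.167
G1 X57.209 Y171.421
M5
G0 X0.000 Y0.000

viewBox `0 0 179.030 315.840` with mm width/height → 1 unit = 1 mm. Flip: y_m = 315.840 − y_svg.

**Shape 1** — `<circle>` circle, stroke `#ff00ff` → cut (S833, F1316). Machine vertices: (73.457,207.298) → (67.919,224.341) → (53.421,234.875) → (35.501,234.875) → (21.003,224.341) → (15.465,207.298) → (21.003,190.255) → (35.501,179.721) → (53.421,179.721) → (67.919,190.255) → (73.457,207.298). Closed: final G1 returns to the first vertex.

**Shape 2** — `<polygon>` rectangle, stroke `#ff00ff` → cut (S833, F1316). Machine vertices: (53.612,274.376) → (97.513,274.376) → (97.513,231.414) → (53.612,231.414) → (53.612,274.376). Closed: final G1 returns to the first vertex.

**Shape 3** — `<path>` quadratic bezier, stroke `#ff00ff` → cut (S833, F1316). Control points (SVG): P0=(127.504,147.532), P1=(115.959,191.769), P2=(75.743,285.782); sampled at t=k/5. Machine vertices: (127.504,168.308) → (121.739,148.622) → (113.681,124.954) → (103.328,97.304) → (90.683,65.672) → (75.743,30.058). Open path.

**Shape 4** — `<rect>` rectangle, stroke `#ff00ff` → cut (S833, F1316). Machine vertices: (57.209,171.421) → (96.230,171.421) → (96.230,53.167) → (57.209,53.167) → (57.209,171.421). Closed: final G1 returns to the first vertex.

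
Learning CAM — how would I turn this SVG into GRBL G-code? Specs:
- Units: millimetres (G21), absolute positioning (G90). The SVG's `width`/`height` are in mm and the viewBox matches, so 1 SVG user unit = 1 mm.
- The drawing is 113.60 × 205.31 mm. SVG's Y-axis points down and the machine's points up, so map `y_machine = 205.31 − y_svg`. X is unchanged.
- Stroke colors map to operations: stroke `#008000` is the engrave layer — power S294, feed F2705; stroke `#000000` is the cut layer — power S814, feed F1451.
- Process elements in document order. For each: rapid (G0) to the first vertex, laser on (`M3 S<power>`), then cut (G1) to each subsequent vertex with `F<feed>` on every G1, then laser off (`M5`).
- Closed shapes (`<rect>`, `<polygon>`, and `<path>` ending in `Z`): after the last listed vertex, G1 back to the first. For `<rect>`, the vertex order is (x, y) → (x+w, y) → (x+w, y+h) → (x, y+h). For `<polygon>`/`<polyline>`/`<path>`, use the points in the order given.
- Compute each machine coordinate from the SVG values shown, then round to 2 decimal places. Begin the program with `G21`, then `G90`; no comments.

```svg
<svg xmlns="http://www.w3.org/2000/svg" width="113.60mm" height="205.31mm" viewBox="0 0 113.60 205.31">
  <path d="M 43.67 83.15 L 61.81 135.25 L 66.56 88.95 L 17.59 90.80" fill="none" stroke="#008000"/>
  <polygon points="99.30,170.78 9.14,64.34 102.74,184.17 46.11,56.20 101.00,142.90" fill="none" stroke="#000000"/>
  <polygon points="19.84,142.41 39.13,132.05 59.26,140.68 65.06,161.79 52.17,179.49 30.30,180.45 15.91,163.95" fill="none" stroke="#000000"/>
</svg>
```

viewBox `0 0 113.60 205.31` with mm width/height → 1 unit = 1 mm. Flip: y_m = 205.31 − y_svg.

**Shape 1** — `<path>` open polyline, stroke `#008000` → engrave (S294, F2705). Machine vertices: (43.67,122.16) → (61.81,70.06) → (66.56,116.36) → (17.59,114.51). Open path.

**Shape 2** — `<polygon>` closed polygon, stroke `#000000` → cut (S814, F1451). Machine vertices: (99.30,34.53) → (9.14,140.97) → (102.74,21.14) → (46.11,149.11) → (101.00,62.41) → (99.30,34.53). Closed: final G1 returns to the first vertex.

**Shape 3** — `<polygon>` regular polygon, stroke `#000000` → cut (S814, F1451). Machine vertices: (19.84,62.90) → (39.13,73.26) → (59.26,64.63) → (65.06,43.52) → (52.17,25.82) → (30.30,24.86) → (15.91,41.36) → (19.84,62.90). Closed: final G1 returns to the first vertex.

G21
G90
G0 X43.67 Y122.16
M3 S294
G1 X61.81 Y70.06 F2705
G1 X66.56 Y116.36 F2705
G1 X17.59 Y114.51 F2705
M5
G0 X99.30 Y34.53
M3 S814
G1 X9.14 Y140.97 F1451
G1 X102.74 Y21.14 F1451
G1 X46.11 Y149.11 F1451
G1 X101.00 Y62.41 F1451
G1 X99.30 Y34.53 F1451
M5
G0 X19.84 Y62.90
M3 S814
G1 X39.13 Y73.26 F1451
G1 X59.26 Y64.63 F1451
G1 X65.06 Y43.52 F1451
G1 X52.17 Y25.82 F1451
G1 X30.30 Y24.86 F1451
G1 X15.91 Y41.36 F1451
G1 X19.84 Y62.90 F1451
M5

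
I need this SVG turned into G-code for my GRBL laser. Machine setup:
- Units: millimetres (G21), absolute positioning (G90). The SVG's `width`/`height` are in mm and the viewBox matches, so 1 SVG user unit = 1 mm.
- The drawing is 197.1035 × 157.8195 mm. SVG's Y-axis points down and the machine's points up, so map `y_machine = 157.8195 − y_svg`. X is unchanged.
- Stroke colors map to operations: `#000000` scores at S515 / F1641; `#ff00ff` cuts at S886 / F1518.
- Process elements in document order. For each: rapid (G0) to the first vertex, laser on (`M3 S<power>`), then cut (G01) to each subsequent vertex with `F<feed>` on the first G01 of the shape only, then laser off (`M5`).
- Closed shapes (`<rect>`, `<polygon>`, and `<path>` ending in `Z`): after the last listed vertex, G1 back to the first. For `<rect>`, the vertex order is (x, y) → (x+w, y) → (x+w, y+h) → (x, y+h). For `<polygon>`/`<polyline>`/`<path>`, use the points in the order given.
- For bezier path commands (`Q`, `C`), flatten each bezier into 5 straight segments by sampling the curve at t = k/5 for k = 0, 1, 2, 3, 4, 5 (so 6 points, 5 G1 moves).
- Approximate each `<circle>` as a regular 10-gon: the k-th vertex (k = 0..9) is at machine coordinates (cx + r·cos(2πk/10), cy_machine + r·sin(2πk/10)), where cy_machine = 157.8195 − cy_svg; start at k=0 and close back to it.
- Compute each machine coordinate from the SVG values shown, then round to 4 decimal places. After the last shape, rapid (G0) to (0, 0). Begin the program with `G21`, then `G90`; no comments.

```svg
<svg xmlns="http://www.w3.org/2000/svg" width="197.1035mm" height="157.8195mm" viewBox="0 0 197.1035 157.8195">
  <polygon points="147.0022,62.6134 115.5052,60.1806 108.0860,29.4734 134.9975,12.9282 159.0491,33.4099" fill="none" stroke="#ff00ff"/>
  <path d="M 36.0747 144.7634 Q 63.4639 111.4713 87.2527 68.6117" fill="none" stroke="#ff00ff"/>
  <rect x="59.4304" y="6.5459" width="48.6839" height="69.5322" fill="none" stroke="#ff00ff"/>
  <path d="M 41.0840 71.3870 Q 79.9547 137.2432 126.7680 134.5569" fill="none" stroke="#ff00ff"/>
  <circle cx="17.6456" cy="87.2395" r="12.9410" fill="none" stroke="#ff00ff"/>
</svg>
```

viewBox `0 0 197.1035 157.8195` with mm width/height → 1 unit = 1 mm. Flip: y_m = 157.8195 − y_svg.

**Shape 1** — `<polygon>` regular polygon, stroke `#ff00ff` → cut (S886, F1518). Machine vertices: (147.0022,95.2061) → (115.5052,97.6389) → (108.0860,128.3461) → (134.9975,144.8913) → (159.0491,124.4096) → (147.0022,95.2061). Closed: final G1 returns to the first vertex.

**Shape 2** — `<path>` quadratic bezier, stroke `#ff00ff` → cut (S886, F1518). Control points (SVG): P0=(36.0747,144.7634), P1=(63.4639,111.4713), P2=(87.2527,68.6117); sampled at t=k/5. Machine vertices: (36.0747,13.0561) → (46.8864,26.7556) → (57.4100,41.2206) → (67.6456,56.4509) → (77.5932,72.4467) → (87.2527,89.2078). Open path.

**Shape 3** — `<rect>` rectangle, stroke `#ff00ff` → cut (S886, F1518). Machine vertices: (59.4304,151.2736) → (108.1143,151.2736) → (108.1143,81.7414) → (59.4304,81.7414) → (59.4304,151.2736). Closed: final G1 returns to the first vertex.

**Shape 4** — `<path>` quadratic bezier, stroke `#ff00ff` → cut (S886, F1518). Control points (SVG): P0=(41.0840,71.3870), P1=(79.9547,137.2432), P2=(126.7680,134.5569); sampled at t=k/5. Machine vertices: (41.0840,86.4325) → (56.9500,62.8317) → (73.4514,44.7143) → (90.5882,32.0804) → (108.3604,24.9298) → (126.7680,23.2626). Open path.

**Shape 5** — `<circle>` circle, stroke `#ff00ff` → cut (S886, F1518). Machine vertices: (30.5866,70.5800) → (28.1151,78.1865) → (21.6446,82.8876) → (13.6466,82.8876) → (7.1761,78.1865) → (4.7046,70.5800) → (7.1761,62.9735) → (13.6466,58.2724) → (21.6446,58.2724) → (28.1151,62.9735) → (30.5866,70.5800). Closed: final G1 returns to the first vertex.

G21
G90
G0 X147.0022 Y95.2061
M3 S886
G01 X115.5052 Y97.6389 F1518
G01 X108.0860 Y128.3461
G01 X134.9975 Y144.8913
G01 X159.0491 Y124.4096
G01 X147.0022 Y95.2061
M5
G0 X36.0747 Y13.0561
M3 S886
G01 X46.8864 Y26.7556 F1518
G01 X57.4100 Y41.2206
G01 X67.6456 Y56.4509
G01 X77.5932 Y72.4467
G01 X87.2527 Y89.2078
M5
G0 X59.4304 Y151.2736
M3 S886
G01 X108.1143 Y151.2736 F1518
G01 X108.1143 Y81.7414
G01 X59.4304 Y81.7414
G01 X59.4304 Y151.2736
M5
G0 X41.0840 Y86.4325
M3 S886
G01 X56.9500 Y62.8317 F1518
G01 X73.4514 Y44.7143
G01 X90.5882 Y32.0804
G01 X108.3604 Y24.9298
G01 X126.7680 Y23.2626
M5
G0 X30.5866 Y70.5800
M3 S886
G01 X28.1151 Y78.1865 F1518
G01 X21.6446 Y82.8876
G01 X13.6466 Y82.8876
G01 X7.1761 Y78.1865
G01 X4.7046 Y70.5800
G01 X7.1761 Y62.9735
G01 X13.6466 Y58.2724
G01 X21.6446 Y58.2724
G01 X28.1151 Y62.9735
G01 X30.5866 Y70.5800
M5
G0 X0.0000 Y0.0000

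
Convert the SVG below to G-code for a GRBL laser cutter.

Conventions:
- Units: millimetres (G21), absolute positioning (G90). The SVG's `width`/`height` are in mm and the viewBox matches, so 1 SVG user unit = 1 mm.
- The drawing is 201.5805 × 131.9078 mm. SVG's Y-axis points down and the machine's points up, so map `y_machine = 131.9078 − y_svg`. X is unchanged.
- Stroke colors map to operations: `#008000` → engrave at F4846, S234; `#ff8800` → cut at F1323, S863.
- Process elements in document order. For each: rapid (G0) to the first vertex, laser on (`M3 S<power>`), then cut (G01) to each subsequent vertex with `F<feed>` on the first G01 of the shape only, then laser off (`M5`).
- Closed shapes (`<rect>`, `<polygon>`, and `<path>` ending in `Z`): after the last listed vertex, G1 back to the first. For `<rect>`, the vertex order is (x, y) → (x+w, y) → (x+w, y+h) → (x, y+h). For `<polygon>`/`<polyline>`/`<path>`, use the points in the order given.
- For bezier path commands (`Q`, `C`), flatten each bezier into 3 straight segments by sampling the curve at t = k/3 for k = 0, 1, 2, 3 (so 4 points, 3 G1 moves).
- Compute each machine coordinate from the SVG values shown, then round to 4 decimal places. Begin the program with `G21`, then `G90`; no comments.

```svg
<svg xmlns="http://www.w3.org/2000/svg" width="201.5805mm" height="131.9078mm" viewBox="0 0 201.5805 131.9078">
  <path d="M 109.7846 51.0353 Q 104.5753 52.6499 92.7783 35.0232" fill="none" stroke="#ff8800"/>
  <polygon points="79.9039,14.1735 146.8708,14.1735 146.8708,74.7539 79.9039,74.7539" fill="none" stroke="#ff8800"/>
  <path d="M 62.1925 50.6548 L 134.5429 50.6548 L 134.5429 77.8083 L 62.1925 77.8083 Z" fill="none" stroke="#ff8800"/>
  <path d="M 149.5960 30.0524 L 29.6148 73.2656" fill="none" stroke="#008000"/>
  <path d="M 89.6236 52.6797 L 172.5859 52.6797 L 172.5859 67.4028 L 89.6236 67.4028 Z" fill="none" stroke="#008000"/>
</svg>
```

G21
G90
G0 X109.7846 Y80.8725
M3 S863
G01 X105.5798 Y81.9340 F1323
G01 X99.9110 Y87.2714
G01 X92.7783 Y96.8846
M5
G0 X79.9039 Y117.7343
M3 S863
G01 X146.8708 Y117.7343 F1323
G01 X146.8708 Y57.1539
G01 X79.9039 Y57.1539
G01 X79.9039 Y117.7343
M5
G0 X62.1925 Y81.2530
M3 S863
G01 X134.5429 Y81.2530 F1323
G01 X134.5429 Y54.0995
G01 X62.1925 Y54.0995
G01 X62.1925 Y81.2530
M5
G0 X149.5960 Y101.8554
M3 S234
G01 X29.6148 Y58.6422 F4846
M5
G0 X89.6236 Y79.2281
M3 S234
G01 X172.5859 Y79.2281 F4846
G01 X172.5859 Y64.5050
G01 X89.6236 Y64.5050
G01 X89.6236 Y79.2281
M5

1 u = 1 mm; y_m = 131.9078 − y.

[1] `<path>` quadratic bezier, #ff8800→cut S863 F1323: (109.7846,80.8725) → (105.5798,81.9340) → (99.9110,87.2714) → (92.7783,96.8846)

[2] `<polygon>` rectangle, #ff8800→cut S863 F1323: (79.9039,117.7343) → (146.8708,117.7343) → (146.8708,57.1539) → (79.9039,57.1539) → (79.9039,117.7343) (closed)

[3] `<path>` rectangle, #ff8800→cut S863 F1323: (62.1925,81.2530) → (134.5429,81.2530) → (134.5429,54.0995) → (62.1925,54.0995) → (62.1925,81.2530) (closed)

[4] `<path>` line segment, #008000→engrave S234 F4846: (149.5960,101.8554) → (29.6148,58.6422)

[5] `<path>` rectangle, #008000→engrave S234 F4846: (89.6236,79.2281) → (172.5859,79.2281) → (172.5859,64.5050) → (89.6236,64.5050) → (89.6236,79.2281) (closed)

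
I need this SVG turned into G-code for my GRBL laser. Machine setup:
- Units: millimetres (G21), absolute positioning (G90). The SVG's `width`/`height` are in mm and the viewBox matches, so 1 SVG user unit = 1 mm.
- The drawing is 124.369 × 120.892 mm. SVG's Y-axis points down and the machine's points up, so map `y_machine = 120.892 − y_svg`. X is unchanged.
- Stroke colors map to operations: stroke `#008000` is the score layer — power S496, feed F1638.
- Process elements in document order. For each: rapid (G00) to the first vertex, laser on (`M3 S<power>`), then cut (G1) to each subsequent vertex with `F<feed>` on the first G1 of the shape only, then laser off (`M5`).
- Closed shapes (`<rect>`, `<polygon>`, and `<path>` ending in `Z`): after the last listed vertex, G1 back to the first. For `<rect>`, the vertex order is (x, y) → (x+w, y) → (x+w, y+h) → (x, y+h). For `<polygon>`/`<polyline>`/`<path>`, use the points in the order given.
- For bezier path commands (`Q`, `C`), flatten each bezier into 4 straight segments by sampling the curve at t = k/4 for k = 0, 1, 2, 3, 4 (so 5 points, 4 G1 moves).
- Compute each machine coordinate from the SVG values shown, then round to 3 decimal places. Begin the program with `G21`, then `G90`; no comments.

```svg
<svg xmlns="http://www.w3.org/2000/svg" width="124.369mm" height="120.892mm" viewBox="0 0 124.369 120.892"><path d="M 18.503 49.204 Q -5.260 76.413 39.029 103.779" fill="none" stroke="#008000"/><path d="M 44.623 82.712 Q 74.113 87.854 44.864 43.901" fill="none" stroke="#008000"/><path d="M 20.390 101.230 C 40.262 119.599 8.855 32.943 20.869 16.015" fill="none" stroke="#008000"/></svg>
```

viewBox `0 0 124.369 120.892` with mm width/height → 1 unit = 1 mm. Flip: y_m = 120.892 − y_svg.

**Shape 1** — `<path>` quadratic bezier, stroke `#008000` → score (S496, F1638). Control points (SVG): P0=(18.503,49.204), P1=(-5.260,76.413), P2=(39.029,103.779); sampled at t=k/4. Machine vertices: (18.503,71.688) → (10.875,58.074) → (11.753,44.440) → (21.138,30.786) → (39.029,17.113). Open path.

**Shape 2** — `<path>` quadratic bezier, stroke `#008000` → score (S496, F1638). Control points (SVG): P0=(44.623,82.712), P1=(74.113,87.854), P2=(44.864,43.901); sampled at t=k/4. Machine vertices: (44.623,38.180) → (55.697,38.677) → (59.428,45.312) → (55.817,58.083) → (44.864,76.991). Open path.

**Shape 3** — `<path>` cubic bezier, stroke `#008000` → score (S496, F1638). Control points (SVG): P0=(20.390,101.230), P1=(40.262,119.599), P2=(8.855,32.943), P3=(20.869,16.015); sampled at t=k/4. Machine vertices: (20.390,19.662) → (27.159,22.847) → (23.576,49.033) → (18.520,81.838) → (20.869,104.877). Open path.

G21
G90
G00 X18.503 Y71.688
M3 S496
G1 X10.875 Y58.074 F1638
G1 X11.753 Y44.440
G1 X21.138 Y30.786
G1 X39.029 Y17.113
M5
G00 X44.623 Y38.180
M3 S496
G1 X55.697 Y38.677 F1638
G1 X59.428 Y45.312
G1 X55.817 Y58.083
G1 X44.864 Y76.991
M5
G00 X20.390 Y19.662
M3 S496
G1 X27.159 Y22.847 F1638
G1 X23.576 Y49.033
G1 X18.520 Y81.838
G1 X20.869 Y104.877
M5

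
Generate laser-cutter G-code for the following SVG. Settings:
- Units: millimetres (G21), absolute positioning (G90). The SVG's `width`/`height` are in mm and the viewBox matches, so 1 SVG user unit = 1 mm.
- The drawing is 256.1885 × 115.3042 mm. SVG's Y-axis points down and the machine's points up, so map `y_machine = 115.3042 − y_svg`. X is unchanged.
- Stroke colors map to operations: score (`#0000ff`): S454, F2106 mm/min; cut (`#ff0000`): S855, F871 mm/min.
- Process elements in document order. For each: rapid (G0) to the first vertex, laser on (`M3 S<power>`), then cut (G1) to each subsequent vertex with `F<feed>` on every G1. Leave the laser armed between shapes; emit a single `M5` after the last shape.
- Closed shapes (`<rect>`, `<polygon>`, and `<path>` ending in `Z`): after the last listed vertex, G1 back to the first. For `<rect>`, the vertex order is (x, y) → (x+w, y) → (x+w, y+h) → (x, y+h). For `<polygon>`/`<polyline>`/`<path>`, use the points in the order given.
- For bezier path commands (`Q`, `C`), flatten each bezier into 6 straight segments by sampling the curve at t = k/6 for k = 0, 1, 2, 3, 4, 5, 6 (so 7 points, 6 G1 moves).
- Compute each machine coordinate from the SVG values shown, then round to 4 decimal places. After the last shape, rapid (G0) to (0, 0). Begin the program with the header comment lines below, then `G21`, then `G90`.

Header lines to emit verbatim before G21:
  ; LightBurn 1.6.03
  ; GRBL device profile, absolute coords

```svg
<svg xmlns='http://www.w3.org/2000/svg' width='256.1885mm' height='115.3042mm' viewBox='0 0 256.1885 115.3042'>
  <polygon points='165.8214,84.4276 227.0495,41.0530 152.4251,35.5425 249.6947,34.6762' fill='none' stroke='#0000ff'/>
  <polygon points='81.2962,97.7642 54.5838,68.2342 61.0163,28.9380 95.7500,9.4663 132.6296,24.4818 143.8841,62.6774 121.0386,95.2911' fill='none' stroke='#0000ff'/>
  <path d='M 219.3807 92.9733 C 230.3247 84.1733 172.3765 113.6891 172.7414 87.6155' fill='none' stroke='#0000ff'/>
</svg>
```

Since the viewBox matches the mm dimensions, user units are millimetres directly. The only transform is the Y-flip y_m = 115.3042 − y_svg.

Shape 1 is a closed polygon drawn with `<polygon>`. Its stroke #0000ff means score at S454, F2106. After flipping Y the toolpath is (165.8214,30.8766) → (227.0495,74.2512) → (152.4251,79.7617) → (249.6947,80.6280) → (165.8214,30.8766), returning to the start.

Shape 2 is a regular polygon drawn with `<polygon>`. Its stroke #0000ff means score at S454, F2106. After flipping Y the toolpath is (81.2962,17.5400) → (54.5838,47.0700) → (61.0163,86.3662) → (95.7500,105.8379) → (132.6296,90.8224) → (143.8841,52.6268) → (121.0386,20.0131) → (81.2962,17.5400), returning to the start.

Shape 3 is a cubic bezier drawn with `<path>`. Its stroke #0000ff means score at S454, F2106. After flipping Y the toolpath is (219.3807,22.3309) → (219.7006,23.9727) → (212.0719,21.8369) → (200.0282,18.5322) → (187.1029,16.6669) → (176.8295,18.8496) → (172.7414,27.6887).

; LightBurn 1.6.03
; GRBL device profile, absolute coords
G21
G90
G0 X165.8214 Y30.8766
M3 S454
G1 X227.0495 Y74.2512 F2106
G1 X152.4251 Y79.7617 F2106
G1 X249.6947 Y80.6280 F2106
G1 X165.8214 Y30.8766 F2106
G0 X81.2962 Y17.5400
M3 S454
G1 X54.5838 Y47.0700 F2106
G1 X61.0163 Y86.3662 F2106
G1 X95.7500 Y105.8379 F2106
G1 X132.6296 Y90.8224 F2106
G1 X143.8841 Y52.6268 F2106
G1 X121.0386 Y20.0131 F2106
G1 X81.2962 Y17.5400 F2106
G0 X219.3807 Y22.3309
M3 S454
G1 X219.7006 Y23.9727 F2106
G1 X212.0719 Y21.8369 F2106
G1 X200.0282 Y18.5322 F2106
G1 X187.1029 Y16.6669 F2106
G1 X176.8295 Y18.8496 F2106
G1 X172.7414 Y27.6887 F2106
M5
G0 X0.0000 Y0.0000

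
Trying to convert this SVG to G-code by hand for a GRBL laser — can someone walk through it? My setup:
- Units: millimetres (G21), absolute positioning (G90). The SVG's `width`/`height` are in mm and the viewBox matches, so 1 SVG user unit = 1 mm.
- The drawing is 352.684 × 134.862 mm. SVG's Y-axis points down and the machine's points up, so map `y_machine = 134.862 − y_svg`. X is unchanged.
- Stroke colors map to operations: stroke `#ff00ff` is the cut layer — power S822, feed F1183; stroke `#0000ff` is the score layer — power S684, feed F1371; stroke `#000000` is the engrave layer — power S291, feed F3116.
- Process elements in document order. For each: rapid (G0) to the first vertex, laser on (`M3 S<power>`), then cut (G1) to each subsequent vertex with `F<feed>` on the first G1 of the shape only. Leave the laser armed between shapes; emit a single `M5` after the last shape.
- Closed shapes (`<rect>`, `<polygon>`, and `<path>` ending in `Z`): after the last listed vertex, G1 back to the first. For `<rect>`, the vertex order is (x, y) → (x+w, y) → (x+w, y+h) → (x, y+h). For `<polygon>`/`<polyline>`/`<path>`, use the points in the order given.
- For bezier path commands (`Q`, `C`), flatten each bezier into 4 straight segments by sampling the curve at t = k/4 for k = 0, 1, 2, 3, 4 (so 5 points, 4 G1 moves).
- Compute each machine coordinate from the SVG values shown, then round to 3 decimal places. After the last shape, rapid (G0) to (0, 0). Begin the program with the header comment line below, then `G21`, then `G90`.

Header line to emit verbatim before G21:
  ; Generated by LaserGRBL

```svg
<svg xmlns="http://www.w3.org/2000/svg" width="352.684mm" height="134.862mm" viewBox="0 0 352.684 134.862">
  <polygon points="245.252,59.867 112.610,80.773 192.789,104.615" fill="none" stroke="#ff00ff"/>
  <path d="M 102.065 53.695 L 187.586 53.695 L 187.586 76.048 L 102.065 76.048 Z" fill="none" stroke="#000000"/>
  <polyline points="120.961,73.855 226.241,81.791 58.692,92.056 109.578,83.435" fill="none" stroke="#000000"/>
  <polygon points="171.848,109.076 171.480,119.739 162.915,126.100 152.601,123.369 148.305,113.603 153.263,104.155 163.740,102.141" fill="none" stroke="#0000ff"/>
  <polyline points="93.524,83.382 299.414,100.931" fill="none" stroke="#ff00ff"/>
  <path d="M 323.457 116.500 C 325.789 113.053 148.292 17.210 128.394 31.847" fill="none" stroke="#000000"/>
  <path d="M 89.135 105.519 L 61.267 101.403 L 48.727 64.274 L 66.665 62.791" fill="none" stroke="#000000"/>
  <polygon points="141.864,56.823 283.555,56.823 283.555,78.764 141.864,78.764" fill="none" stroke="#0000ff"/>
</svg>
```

; Generated by LaserGRBL
G21
G90
G0 X245.252 Y74.995
M3 S822
G1 X112.610 Y54.089 F1183
G1 X192.789 Y30.247
G1 X245.252 Y74.995
G0 X102.065 Y81.167
M3 S291
G1 X187.586 Y81.167 F3116
G1 X187.586 Y58.814
G1 X102.065 Y58.814
G1 X102.065 Y81.167
G0 X120.961 Y61.007
M3 S291
G1 X226.241 Y53.071 F3116
G1 X58.692 Y42.806
G1 X109.578 Y51.427
G0 X171.848 Y25.786
M3 S684
G1 X171.480 Y15.123 F1371
G1 X162.915 Y8.762
G1 X152.601 Y11.493
G1 X148.305 Y21.259
G1 X153.263 Y30.707
G1 X163.740 Y32.721
G1 X171.848 Y25.786
G0 X93.524 Y51.480
M3 S822
G1 X299.414 Y33.931 F1183
G0 X323.457 Y18.362
M3 S291
G1 X296.760 Y35.102 F3116
G1 X234.262 Y67.470
G1 X167.595 Y96.448
G1 X128.394 Y103.015
G0 X89.135 Y29.343
M3 S291
G1 X61.267 Y33.459 F3116
G1 X48.727 Y70.588
G1 X66.665 Y72.071
G0 X141.864 Y78.039
M3 S684
G1 X283.555 Y78.039 F1371
G1 X283.555 Y56.098
G1 X141.864 Y56.098
G1 X141.864 Y78.039
M5
G0 X0.000 Y0.000

viewBox `0 0 352.684 134.862` with mm width/height → 1 unit = 1 mm. Flip: y_m = 134.862 − y_svg.

**Shape 1** — `<polygon>` closed polygon, stroke `#ff00ff` → cut (S822, F1183). Machine vertices: (245.252,74.995) → (112.610,54.089) → (192.789,30.247) → (245.252,74.995). Closed: final G1 returns to the first vertex.

**Shape 2** — `<path>` rectangle, stroke `#000000` → engrave (S291, F3116). Machine vertices: (102.065,81.167) → (187.586,81.167) → (187.586,58.814) → (102.065,58.814) → (102.065,81.167). Closed: final G1 returns to the first vertex.

**Shape 3** — `<polyline>` open polyline, stroke `#000000` → engrave (S291, F3116). Machine vertices: (120.961,61.007) → (226.241,53.071) → (58.692,42.806) → (109.578,51.427). Open path.

**Shape 4** — `<polygon>` regular polygon, stroke `#0000ff` → score (S684, F1371). Machine vertices: (171.848,25.786) → (171.480,15.123) → (162.915,8.762) → (152.601,11.493) → (148.305,21.259) → (153.263,30.707) → (163.740,32.721) → (171.848,25.786). Closed: final G1 returns to the first vertex.

**Shape 5** — `<polyline>` line segment, stroke `#ff00ff` → cut (S822, F1183). Machine vertices: (93.524,51.480) → (299.414,33.931). Open path.

**Shape 6** — `<path>` cubic bezier, stroke `#000000` → engrave (S291, F3116). Control points (SVG): P0=(323.457,116.500), P1=(325.789,113.053), P2=(148.292,17.210), P3=(128.394,31.847); sampled at t=k/4. Machine vertices: (323.457,18.362) → (296.760,35.102) → (234.262,67.470) → (167.595,96.448) → (128.394,103.015). Open path.

**Shape 7** — `<path>` open polyline, stroke `#000000` → engrave (S291, F3116). Machine vertices: (89.135,29.343) → (61.267,33.459) → (48.727,70.588) → (66.665,72.071). Open path.

**Shape 8** — `<polygon>` rectangle, stroke `#0000ff` → score (S684, F1371). Machine vertices: (141.864,78.039) → (283.555,78.039) → (283.555,56.098) → (141.864,56.098) → (141.864,78.039). Closed: final G1 returns to the first vertex.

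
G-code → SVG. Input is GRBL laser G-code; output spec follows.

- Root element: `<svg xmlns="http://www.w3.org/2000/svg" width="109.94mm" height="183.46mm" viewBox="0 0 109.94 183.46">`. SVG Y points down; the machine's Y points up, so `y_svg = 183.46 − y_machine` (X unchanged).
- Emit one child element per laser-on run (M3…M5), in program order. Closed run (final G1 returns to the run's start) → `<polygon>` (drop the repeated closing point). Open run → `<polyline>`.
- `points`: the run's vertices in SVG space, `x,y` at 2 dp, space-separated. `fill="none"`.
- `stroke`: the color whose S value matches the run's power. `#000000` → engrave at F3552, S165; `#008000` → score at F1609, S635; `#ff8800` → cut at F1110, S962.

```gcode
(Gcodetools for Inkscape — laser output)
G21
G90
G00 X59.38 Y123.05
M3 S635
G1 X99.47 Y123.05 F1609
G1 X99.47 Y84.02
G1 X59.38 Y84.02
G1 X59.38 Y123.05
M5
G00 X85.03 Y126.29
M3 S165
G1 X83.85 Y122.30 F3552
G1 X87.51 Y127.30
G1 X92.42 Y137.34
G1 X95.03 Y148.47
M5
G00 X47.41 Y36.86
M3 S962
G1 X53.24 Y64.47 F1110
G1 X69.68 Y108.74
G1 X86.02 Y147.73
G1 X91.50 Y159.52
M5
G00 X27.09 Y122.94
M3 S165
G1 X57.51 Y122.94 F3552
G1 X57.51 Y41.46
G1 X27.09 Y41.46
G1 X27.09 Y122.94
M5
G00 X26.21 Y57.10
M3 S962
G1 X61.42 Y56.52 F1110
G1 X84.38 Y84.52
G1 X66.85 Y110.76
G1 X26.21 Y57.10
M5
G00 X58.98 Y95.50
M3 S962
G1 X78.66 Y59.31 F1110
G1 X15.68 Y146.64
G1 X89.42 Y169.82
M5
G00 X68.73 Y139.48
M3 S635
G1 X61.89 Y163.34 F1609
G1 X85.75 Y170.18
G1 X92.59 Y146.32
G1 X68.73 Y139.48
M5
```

<svg xmlns="http://www.w3.org/2000/svg" width="109.94mm" height="183.46mm" viewBox="0 0 109.94 183.46">
  <polygon points="59.38,60.41 99.47,60.41 99.47,99.44 59.38,99.44" fill="none" stroke="#008000"/>
  <polyline points="85.03,57.17 83.85,61.16 87.51,56.16 92.42,46.12 95.03,34.99" fill="none" stroke="#000000"/>
  <polyline points="47.41,146.60 53.24,118.99 69.68,74.72 86.02,35.73 91.50,23.94" fill="none" stroke="#ff8800"/>
  <polygon points="27.09,60.52 57.51,60.52 57.51,142.00 27.09,142.00" fill="none" stroke="#000000"/>
  <polygon points="26.21,126.36 61.42,126.94 84.38,98.94 66.85,72.70" fill="none" stroke="#ff8800"/>
  <polyline points="58.98,87.96 78.66,124.15 15.68,36.82 89.42,13.64" fill="none" stroke="#ff8800"/>
  <polygon points="68.73,43.98 61.89,20.12 85.75,13.28 92.59,37.14" fill="none" stroke="#008000"/>
</svg>

y_svg = 183.46 − y_m.

[1] S635→`#008000` (score); closed run; points: 59.38,60.41 99.47,60.41 99.47,99.44 59.38,99.44

[2] S165→`#000000` (engrave); open run; points: 85.03,57.17 83.85,61.16 87.51,56.16 92.42,46.12 95.03,34.99

[3] S962→`#ff8800` (cut); open run; points: 47.41,146.60 53.24,118.99 69.68,74.72 86.02,35.73 91.50,23.94

[4] S165→`#000000` (engrave); closed run; points: 27.09,60.52 57.51,60.52 57.51,142.00 27.09,142.00

[5] S962→`#ff8800` (cut); closed run; points: 26.21,126.36 61.42,126.94 84.38,98.94 66.85,72.70

[6] S962→`#ff8800` (cut); open run; points: 58.98,87.96 78.66,124.15 15.68,36.82 89.42,13.64

[7] S635→`#008000` (score); closed run; points: 68.73,43.98 61.89,20.12 85.75,13.28 92.59,37.14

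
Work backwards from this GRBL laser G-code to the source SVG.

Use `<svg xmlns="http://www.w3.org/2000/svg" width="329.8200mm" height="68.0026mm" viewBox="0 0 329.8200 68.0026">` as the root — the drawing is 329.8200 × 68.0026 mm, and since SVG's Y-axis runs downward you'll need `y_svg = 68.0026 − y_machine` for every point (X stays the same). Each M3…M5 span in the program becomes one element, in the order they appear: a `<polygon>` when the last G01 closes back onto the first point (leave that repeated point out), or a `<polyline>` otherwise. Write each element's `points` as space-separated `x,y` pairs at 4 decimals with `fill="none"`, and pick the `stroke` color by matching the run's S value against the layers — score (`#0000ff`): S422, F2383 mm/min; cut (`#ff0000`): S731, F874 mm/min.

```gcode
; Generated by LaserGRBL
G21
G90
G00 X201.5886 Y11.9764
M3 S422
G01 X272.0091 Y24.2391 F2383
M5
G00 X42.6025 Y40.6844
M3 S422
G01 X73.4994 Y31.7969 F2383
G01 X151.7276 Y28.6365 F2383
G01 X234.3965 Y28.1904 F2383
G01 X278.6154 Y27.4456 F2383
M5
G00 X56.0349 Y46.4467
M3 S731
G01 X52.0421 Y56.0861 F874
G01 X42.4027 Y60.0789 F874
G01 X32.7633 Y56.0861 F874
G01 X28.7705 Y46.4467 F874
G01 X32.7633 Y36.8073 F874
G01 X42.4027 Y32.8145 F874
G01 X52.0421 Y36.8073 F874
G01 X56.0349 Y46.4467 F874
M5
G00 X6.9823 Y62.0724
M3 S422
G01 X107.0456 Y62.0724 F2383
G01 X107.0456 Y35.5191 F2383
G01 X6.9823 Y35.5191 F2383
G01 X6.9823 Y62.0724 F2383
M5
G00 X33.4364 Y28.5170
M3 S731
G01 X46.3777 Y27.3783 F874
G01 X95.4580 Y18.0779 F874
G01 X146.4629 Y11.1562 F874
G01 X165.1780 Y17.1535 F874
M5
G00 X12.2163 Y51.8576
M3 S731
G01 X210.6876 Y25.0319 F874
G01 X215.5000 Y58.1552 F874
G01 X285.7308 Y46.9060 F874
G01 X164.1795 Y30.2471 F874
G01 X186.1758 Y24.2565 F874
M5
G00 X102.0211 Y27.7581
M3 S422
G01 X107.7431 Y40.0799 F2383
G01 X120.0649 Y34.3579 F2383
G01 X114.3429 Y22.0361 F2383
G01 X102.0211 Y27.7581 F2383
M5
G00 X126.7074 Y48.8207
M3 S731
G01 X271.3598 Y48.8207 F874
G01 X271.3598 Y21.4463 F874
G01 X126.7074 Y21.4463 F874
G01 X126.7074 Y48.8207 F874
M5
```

y_svg = 68.0026 − y_m.

[1] S422→`#0000ff` (score); open run; points: 201.5886,56.0262 272.0091,43.7635

[2] S422→`#0000ff` (score); open run; points: 42.6025,27.3182 73.4994,36.2057 151.7276,39.3661 234.3965,39.8122 278.6154,40.5570

[3] S731→`#ff0000` (cut); closed run; points: 56.0349,21.5559 52.0421,11.9165 42.4027,7.9237 32.7633,11.9165 28.7705,21.5559 32.7633,31.1953 42.4027,35.1881 52.0421,31.1953

[4] S422→`#0000ff` (score); closed run; points: 6.9823,5.9302 107.0456,5.9302 107.0456,32.4835 6.9823,32.4835

[5] S731→`#ff0000` (cut); open run; points: 33.4364,39.4856 46.3777,40.6243 95.4580,49.9247 146.4629,56.8464 165.1780,50.8491

[6] S731→`#ff0000` (cut); open run; points: 12.2163,16.1450 210.6876,42.9707 215.5000,9.8474 285.7308,21.0966 164.1795,37.7555 186.1758,43.7461

[7] S422→`#0000ff` (score); closed run; points: 102.0211,40.2445 107.7431,27.9227 120.0649,33.6447 114.3429,45.9665

[8] S731→`#ff0000` (cut); closed run; points: 126.7074,19.1819 271.3598,19.1819 271.3598,46.5563 126.7074,46.5563

<svg xmlns="http://www.w3.org/2000/svg" width="329.8200mm" height="68.0026mm" viewBox="0 0 329.8200 68.0026">
  <polyline points="201.5886,56.0262 272.0091,43.7635" fill="none" stroke="#0000ff"/>
  <polyline points="42.6025,27.3182 73.4994,36.2057 151.7276,39.3661 234.3965,39.8122 278.6154,40.5570" fill="none" stroke="#0000ff"/>
  <polygon points="56.0349,21.5559 52.0421,11.9165 42.4027,7.9237 32.7633,11.9165 28.7705,21.5559 32.7633,31.1953 42.4027,35.1881 52.0421,31.1953" fill="none" stroke="#ff0000"/>
  <polygon points="6.9823,5.9302 107.0456,5.9302 107.0456,32.4835 6.9823,32.4835" fill="none" stroke="#0000ff"/>
  <polyline points="33.4364,39.4856 46.3777,40.6243 95.4580,49.9247 146.4629,56.8464 165.1780,50.8491" fill="none" stroke="#ff0000"/>
  <polyline points="12.2163,16.1450 210.6876,42.9707 215.5000,9.8474 285.7308,21.0966 164.1795,37.7555 186.1758,43.7461" fill="none" stroke="#ff0000"/>
  <polygon points="102.0211,40.2445 107.7431,27.9227 120.0649,33.6447 114.3429,45.9665" fill="none" stroke="#0000ff"/>
  <polygon points="126.7074,19.1819 271.3598,19.1819 271.3598,46.5563 126.7074,46.5563" fill="none" stroke="#ff0000"/>
</svg>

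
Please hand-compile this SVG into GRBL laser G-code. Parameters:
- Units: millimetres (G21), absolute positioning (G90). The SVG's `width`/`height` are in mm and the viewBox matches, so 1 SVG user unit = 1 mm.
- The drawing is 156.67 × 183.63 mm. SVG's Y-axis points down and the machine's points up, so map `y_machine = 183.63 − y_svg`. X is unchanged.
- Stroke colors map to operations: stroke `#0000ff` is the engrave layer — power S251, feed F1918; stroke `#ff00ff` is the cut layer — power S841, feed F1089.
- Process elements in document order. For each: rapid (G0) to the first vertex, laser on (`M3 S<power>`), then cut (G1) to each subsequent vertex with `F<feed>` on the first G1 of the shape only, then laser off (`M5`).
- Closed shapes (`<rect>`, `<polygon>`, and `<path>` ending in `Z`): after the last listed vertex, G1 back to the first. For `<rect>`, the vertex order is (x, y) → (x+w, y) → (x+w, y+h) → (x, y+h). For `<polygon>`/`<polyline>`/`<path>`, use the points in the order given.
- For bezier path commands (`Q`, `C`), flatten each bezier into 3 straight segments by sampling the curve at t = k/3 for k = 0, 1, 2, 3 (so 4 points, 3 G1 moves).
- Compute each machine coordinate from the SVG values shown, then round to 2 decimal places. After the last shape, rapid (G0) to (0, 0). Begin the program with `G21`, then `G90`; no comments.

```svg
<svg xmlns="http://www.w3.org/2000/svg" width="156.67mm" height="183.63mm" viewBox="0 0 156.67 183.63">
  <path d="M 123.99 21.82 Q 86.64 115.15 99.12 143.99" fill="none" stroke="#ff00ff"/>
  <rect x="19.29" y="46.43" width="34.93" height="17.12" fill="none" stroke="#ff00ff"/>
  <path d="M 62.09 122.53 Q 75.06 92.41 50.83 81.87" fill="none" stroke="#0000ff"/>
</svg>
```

G21
G90
G0 X123.99 Y161.81
M3 S841
G1 X104.63 Y106.76 F1089
G1 X96.34 Y66.03
G1 X99.12 Y39.64
M5
G0 X19.29 Y137.20
M3 S841
G1 X54.22 Y137.20 F1089
G1 X54.22 Y120.08
G1 X19.29 Y120.08
G1 X19.29 Y137.20
M5
G0 X62.09 Y61.10
M3 S251
G1 X66.60 Y79.00 F1918
G1 X62.85 Y92.56
G1 X50.83 Y101.76
M5
G0 X0.00 Y0.00

viewBox `0 0 156.67 183.63` with mm width/height → 1 unit = 1 mm. Flip: y_m = 183.63 − y_svg.

**Shape 1** — `<path>` quadratic bezier, stroke `#ff00ff` → cut (S841, F1089). Control points (SVG): P0=(123.99,21.82), P1=(86.64,115.15), P2=(99.12,143.99); sampled at t=k/3. Machine vertices: (123.99,161.81) → (104.63,106.76) → (96.34,66.03) → (99.12,39.64). Open path.

**Shape 2** — `<rect>` rectangle, stroke `#ff00ff` → cut (S841, F1089). Machine vertices: (19.29,137.20) → (54.22,137.20) → (54.22,120.08) → (19.29,120.08) → (19.29,137.20). Closed: final G1 returns to the first vertex.

**Shape 3** — `<path>` quadratic bezier, stroke `#0000ff` → engrave (S251, F1918). Control points (SVG): P0=(62.09,122.53), P1=(75.06,92.41), P2=(50.83,81.87); sampled at t=k/3. Machine vertices: (62.09,61.10) → (66.60,79.00) → (62.85,92.56) → (50.83,101.76). Open path.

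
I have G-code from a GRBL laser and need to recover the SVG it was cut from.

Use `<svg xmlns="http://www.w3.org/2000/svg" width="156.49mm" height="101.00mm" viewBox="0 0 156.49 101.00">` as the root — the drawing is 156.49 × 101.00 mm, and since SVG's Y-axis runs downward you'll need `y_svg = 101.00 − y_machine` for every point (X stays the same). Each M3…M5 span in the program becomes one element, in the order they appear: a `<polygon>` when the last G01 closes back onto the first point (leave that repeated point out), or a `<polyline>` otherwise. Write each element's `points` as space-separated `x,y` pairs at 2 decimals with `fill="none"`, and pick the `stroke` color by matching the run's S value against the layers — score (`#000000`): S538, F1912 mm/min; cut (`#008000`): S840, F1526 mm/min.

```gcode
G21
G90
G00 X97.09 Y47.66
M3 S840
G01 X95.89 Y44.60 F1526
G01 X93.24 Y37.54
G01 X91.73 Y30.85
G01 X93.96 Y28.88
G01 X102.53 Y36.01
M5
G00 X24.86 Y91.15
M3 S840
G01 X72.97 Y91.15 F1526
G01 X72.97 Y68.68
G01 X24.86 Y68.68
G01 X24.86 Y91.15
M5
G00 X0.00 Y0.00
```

Each laser-on run becomes one SVG element. Flip Y back into SVG space with y_svg = 101.00 − y_machine. Every run uses S840, so all elements get stroke `#008000` (cut).

Run 1: The run is open, so emit a `<polyline>` with points (Y-flipped): 97.09,53.34 95.89,56.40 93.24,63.46 91.73,70.15 93.96,72.12 102.53,64.99.

Run 2: The run returns to its start, so emit a `<polygon>` with points (Y-flipped): 24.86,9.85 72.97,9.85 72.97,32.32 24.86,32.32.

<svg xmlns="http://www.w3.org/2000/svg" width="156.49mm" height="101.00mm" viewBox="0 0 156.49 101.00">
  <polyline points="97.09,53.34 95.89,56.40 93.24,63.46 91.73,70.15 93.96,72.12 102.53,64.99" fill="none" stroke="#008000"/>
  <polygon points="24.86,9.85 72.97,9.85 72.97,32.32 24.86,32.32" fill="none" stroke="#008000"/>
</svg>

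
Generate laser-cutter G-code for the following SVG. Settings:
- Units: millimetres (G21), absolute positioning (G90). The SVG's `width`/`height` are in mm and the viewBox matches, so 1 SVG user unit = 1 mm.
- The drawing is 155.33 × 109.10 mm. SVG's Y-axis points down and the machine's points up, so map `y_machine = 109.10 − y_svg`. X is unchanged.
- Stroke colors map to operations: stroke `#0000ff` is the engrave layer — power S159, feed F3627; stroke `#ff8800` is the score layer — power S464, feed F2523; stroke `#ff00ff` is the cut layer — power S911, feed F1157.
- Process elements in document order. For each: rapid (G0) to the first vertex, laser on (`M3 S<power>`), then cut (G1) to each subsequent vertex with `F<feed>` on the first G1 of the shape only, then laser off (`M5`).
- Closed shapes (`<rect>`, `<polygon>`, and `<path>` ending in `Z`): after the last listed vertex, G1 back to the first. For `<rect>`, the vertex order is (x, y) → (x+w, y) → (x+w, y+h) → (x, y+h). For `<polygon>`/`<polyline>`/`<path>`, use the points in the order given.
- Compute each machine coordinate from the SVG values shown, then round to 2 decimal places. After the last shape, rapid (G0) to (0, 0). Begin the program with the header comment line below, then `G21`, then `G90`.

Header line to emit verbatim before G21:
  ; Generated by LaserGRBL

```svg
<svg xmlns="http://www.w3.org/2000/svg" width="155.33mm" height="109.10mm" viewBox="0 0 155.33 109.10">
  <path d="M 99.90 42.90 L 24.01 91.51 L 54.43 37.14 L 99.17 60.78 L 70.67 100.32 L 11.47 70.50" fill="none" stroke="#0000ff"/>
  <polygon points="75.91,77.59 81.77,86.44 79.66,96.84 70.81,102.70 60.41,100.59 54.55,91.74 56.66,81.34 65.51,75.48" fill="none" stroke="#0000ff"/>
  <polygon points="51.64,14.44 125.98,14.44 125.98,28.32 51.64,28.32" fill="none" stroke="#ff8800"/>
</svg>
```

1 u = 1 mm; y_m = 109.10 − y.

[1] `<path>` open polyline, #0000ff→engrave S159 F3627: (99.90,66.20) → (24.01,17.59) → (54.43,71.96) → (99.17,48.32) → (70.67,8.78) → (11.47,38.60)

[2] `<polygon>` regular polygon, #0000ff→engrave S159 F3627: (75.91,31.51) → (81.77,22.66) → (79.66,12.26) → (70.81,6.40) → (60.41,8.51) → (54.55,17.36) → (56.66,27.76) → (65.51,33.62) → (75.91,31.51) (closed)

[3] `<polygon>` rectangle, #ff8800→score S464 F2523: (51.64,94.66) → (125.98,94.66) → (125.98,80.78) → (51.64,80.78) → (51.64,94.66) (closed)

; Generated by LaserGRBL
G21
G90
G0 X99.90 Y66.20
M3 S159
G1 X24.01 Y17.59 F3627
G1 X54.43 Y71.96
G1 X99.17 Y48.32
G1 X70.67 Y8.78
G1 X11.47 Y38.60
M5
G0 X75.91 Y31.51
M3 S159
G1 X81.77 Y22.66 F3627
G1 X79.66 Y12.26
G1 X70.81 Y6.40
G1 X60.41 Y8.51
G1 X54.55 Y17.36
G1 X56.66 Y27.76
G1 X65.51 Y33.62
G1 X75.91 Y31.51
M5
G0 X51.64 Y94.66
M3 S464
G1 X125.98 Y94.66 F2523
G1 X125.98 Y80.78
G1 X51.64 Y80.78
G1 X51.64 Y94.66
M5
G0 X0.00 Y0.00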